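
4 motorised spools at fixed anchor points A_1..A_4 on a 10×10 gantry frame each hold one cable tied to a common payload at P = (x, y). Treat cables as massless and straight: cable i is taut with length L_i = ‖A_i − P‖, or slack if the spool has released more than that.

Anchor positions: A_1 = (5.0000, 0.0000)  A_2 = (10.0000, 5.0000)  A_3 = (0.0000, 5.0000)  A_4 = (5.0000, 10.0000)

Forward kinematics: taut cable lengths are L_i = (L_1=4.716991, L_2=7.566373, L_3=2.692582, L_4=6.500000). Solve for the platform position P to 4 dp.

each cable: (A_i−P)·(A_i−P) = L_i²; let q_i = ‖A_i‖²−L_i²
q_1 = 25.0000+0.0000−22.2500 = 2.7500
row 1: -10.0000x − 10.0000y = -65.0000  (q_2=67.7500)
row 2: 10.0000x − 10.0000y = -15.0000  (q_3=17.7500)
row 3: 0.0000x − 20.0000y = -80.0000  (q_4=82.7500)
Cramer on rows 1–2 → x = 2.5000, y = 4.0000
check cable 4: ‖A_4−P‖² = 42.2500 ≈ L_4² = 42.2500 ✓

(2.5000, 4.0000)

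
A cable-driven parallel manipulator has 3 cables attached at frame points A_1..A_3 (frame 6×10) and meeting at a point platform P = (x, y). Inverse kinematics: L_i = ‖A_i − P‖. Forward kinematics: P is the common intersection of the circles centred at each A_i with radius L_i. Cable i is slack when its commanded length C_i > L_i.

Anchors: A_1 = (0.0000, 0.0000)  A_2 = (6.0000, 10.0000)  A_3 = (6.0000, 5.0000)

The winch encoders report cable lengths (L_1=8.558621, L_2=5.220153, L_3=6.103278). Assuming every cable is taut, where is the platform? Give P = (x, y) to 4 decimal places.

(1.0000, 8.5000)

circle eqns → linear via eq_j − eq_1; set q_j = A_j·A_j − L_j²
q_1 = 0.0000+0.0000−73.2500 = -73.2500
-12.0000·x − 20.0000·y = q_1−q_2 = -182.0000
-12.0000·x − 10.0000·y = q_1−q_3 = -97.0000
solve first two rows → x=1.0000, y=8.5000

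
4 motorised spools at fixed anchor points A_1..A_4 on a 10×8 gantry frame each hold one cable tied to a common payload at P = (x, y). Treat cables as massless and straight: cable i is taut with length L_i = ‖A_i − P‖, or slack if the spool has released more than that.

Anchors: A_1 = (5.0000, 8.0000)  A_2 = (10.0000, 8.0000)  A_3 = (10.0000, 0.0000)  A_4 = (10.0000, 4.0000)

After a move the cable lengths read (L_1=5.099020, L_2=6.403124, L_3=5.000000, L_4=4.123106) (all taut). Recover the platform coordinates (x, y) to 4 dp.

expand ‖A_i−P‖²=L_i² and subtract eq 1 (c_i ≔ ‖A_i‖²−L_i²)
c_1 = 25.0000+64.0000−26.0000 = 63.0000
eq1−eq2 → [-10.0000  0.0000]·P = -60.0000
eq1−eq3 → [-10.0000  16.0000]·P = -12.0000
eq1−eq4 → [-10.0000  8.0000]·P = -36.0000
2×2 solve → P = (6.0000, 3.0000)
check cable 4: ‖A_4−P‖² = 17.0000 ≈ L_4² = 17.0000 ✓

(6.0000, 3.0000)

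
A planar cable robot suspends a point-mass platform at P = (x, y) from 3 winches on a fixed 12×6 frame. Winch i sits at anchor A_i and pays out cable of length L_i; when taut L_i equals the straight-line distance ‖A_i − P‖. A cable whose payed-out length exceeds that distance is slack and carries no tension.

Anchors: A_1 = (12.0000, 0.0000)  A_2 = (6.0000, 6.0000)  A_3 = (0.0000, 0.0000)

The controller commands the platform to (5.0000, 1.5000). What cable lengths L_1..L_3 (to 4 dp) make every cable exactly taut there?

L_1: Δ = A_1−P = (7.0000, -1.5000) → ‖Δ‖ = √51.2500 = 7.1589
L_2: Δ = A_2−P = (1.0000, 4.5000) → ‖Δ‖ = √21.2500 = 4.6098
L_3: Δ = A_3−P = (-5.0000, -1.5000) → ‖Δ‖ = √27.2500 = 5.2202

(7.1589, 4.6098, 5.2202)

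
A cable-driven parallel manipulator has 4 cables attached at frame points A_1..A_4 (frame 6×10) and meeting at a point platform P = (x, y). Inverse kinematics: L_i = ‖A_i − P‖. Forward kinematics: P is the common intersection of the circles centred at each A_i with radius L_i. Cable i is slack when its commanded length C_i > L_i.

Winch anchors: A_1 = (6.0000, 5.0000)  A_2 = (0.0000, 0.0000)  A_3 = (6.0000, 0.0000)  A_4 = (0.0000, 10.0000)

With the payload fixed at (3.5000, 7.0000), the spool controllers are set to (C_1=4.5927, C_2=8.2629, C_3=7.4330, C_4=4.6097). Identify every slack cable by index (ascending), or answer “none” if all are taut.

cable 1: √((2.5000)²+(-2.0000)²)=3.2016, C_1=4.5927: slack
cable 2: √((-3.5000)²+(-7.0000)²)=7.8262, C_2=8.2629: slack
cable 3: √((2.5000)²+(-7.0000)²)=7.4330, C_3=7.4330: taut
cable 4: √((-3.5000)²+(3.0000)²)=4.6098, C_4=4.6097: taut

1, 2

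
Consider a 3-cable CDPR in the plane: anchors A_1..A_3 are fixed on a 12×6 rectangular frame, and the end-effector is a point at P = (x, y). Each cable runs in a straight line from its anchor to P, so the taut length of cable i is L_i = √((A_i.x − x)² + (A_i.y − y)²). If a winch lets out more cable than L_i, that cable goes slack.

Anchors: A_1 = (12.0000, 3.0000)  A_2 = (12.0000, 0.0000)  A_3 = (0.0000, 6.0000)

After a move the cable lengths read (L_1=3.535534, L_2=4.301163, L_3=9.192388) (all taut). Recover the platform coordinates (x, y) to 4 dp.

(8.5000, 2.5000)

each cable: (A_i−P)·(A_i−P) = L_i²; let k_i = ‖A_i‖²−L_i²
k_1 = 144.0000+9.0000−12.5000 = 140.5000
row 1: 0.0000x + 6.0000y = 15.0000  (k_2=125.5000)
row 2: 24.0000x − 6.0000y = 189.0000  (k_3=-48.5000)
Cramer on rows 1–2 → x = 8.5000, y = 2.5000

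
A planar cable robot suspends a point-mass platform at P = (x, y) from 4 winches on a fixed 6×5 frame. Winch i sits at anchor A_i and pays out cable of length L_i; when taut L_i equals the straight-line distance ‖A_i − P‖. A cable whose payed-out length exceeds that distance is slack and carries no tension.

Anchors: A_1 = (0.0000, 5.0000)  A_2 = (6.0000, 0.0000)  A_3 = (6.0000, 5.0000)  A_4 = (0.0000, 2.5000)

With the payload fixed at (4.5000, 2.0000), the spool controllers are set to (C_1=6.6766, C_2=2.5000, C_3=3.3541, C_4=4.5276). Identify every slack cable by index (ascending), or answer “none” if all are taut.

1

cable 1: L_1 = ‖A_1−P‖ = 5.4083;  C_1 = 6.6766 → slack
cable 2: L_2 = ‖A_2−P‖ = 2.5000;  C_2 = 2.5000 → taut
cable 3: L_3 = ‖A_3−P‖ = 3.3541;  C_3 = 3.3541 → taut
cable 4: L_4 = ‖A_4−P‖ = 4.5277;  C_4 = 4.5276 → taut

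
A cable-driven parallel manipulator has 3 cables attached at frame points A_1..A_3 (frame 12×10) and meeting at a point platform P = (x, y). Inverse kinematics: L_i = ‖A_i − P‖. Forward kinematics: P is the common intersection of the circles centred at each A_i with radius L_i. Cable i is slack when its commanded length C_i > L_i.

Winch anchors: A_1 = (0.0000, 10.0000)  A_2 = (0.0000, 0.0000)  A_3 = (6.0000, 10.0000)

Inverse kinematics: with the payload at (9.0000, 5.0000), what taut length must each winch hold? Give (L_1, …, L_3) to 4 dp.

L_1: Δ = A_1−P = (-9.0000, 5.0000) → ‖Δ‖ = √106.0000 = 10.2956
L_2: Δ = A_2−P = (-9.0000, -5.0000) → ‖Δ‖ = √106.0000 = 10.2956
L_3: Δ = A_3−P = (-3.0000, 5.0000) → ‖Δ‖ = √34.0000 = 5.8310

(10.2956, 10.2956, 5.8310)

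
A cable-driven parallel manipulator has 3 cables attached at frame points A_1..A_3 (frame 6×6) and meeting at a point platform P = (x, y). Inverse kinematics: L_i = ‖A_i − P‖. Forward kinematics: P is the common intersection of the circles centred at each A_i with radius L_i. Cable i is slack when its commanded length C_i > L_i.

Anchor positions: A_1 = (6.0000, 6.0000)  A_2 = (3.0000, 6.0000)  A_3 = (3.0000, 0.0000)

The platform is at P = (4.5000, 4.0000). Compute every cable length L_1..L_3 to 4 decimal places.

L_1: Δ = A_1−P = (1.5000, 2.0000) → ‖Δ‖ = √6.2500 = 2.5000
L_2: Δ = A_2−P = (-1.5000, 2.0000) → ‖Δ‖ = √6.2500 = 2.5000
L_3: Δ = A_3−P = (-1.5000, -4.0000) → ‖Δ‖ = √18.2500 = 4.2720

(2.5000, 2.5000, 4.2720)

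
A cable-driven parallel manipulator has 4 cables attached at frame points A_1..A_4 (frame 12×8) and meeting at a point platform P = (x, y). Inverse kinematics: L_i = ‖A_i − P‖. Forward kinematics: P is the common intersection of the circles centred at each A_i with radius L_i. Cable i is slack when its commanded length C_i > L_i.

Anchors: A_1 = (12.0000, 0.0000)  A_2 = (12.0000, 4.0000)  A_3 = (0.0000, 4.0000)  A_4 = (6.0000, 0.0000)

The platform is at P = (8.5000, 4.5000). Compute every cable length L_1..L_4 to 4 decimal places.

(5.7009, 3.5355, 8.5147, 5.1478)

L_1: Δ = A_1−P = (3.5000, -4.5000) → ‖Δ‖ = √32.5000 = 5.7009
L_2: Δ = A_2−P = (3.5000, -0.5000) → ‖Δ‖ = √12.5000 = 3.5355
L_3: Δ = A_3−P = (-8.5000, -0.5000) → ‖Δ‖ = √72.5000 = 8.5147
L_4: Δ = A_4−P = (-2.5000, -4.5000) → ‖Δ‖ = √26.5000 = 5.1478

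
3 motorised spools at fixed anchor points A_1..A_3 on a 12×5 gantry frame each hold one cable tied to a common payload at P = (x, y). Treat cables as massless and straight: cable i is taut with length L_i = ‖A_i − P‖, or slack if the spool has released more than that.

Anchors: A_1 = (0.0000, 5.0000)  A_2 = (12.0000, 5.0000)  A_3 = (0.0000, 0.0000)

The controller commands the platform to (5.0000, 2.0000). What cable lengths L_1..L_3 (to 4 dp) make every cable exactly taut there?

(5.8310, 7.6158, 5.3852)

cable 1: Δx=-5.0000, Δy=3.0000; L_1 = √(Δx²+Δy²) = 5.8310
cable 2: Δx=7.0000, Δy=3.0000; L_2 = √(Δx²+Δy²) = 7.6158
cable 3: Δx=-5.0000, Δy=-2.0000; L_3 = √(Δx²+Δy²) = 5.3852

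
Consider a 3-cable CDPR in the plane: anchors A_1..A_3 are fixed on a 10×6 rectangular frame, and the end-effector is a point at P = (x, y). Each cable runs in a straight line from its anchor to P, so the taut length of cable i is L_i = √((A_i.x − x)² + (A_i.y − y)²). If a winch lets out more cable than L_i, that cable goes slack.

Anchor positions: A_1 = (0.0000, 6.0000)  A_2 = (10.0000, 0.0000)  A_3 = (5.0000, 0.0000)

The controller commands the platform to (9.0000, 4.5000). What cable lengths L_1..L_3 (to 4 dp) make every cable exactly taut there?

L_1: Δ = A_1−P = (-9.0000, 1.5000) → ‖Δ‖ = √83.2500 = 9.1241
L_2: Δ = A_2−P = (1.0000, -4.5000) → ‖Δ‖ = √21.2500 = 4.6098
L_3: Δ = A_3−P = (-4.0000, -4.5000) → ‖Δ‖ = √36.2500 = 6.0208

(9.1241, 4.6098, 6.0208)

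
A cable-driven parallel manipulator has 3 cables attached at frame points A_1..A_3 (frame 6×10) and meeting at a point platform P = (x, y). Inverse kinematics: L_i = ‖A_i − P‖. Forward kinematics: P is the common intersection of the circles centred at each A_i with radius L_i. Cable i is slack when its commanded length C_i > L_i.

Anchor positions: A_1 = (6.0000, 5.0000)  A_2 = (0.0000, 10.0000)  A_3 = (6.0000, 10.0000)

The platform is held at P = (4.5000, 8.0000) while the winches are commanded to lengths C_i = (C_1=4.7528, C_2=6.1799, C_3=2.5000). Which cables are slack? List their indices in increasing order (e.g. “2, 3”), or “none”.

1, 2

i=1: geometric 3.3541 vs commanded 4.7528 ⇒ slack
i=2: geometric 4.9244 vs commanded 6.1799 ⇒ slack
i=3: geometric 2.5000 vs commanded 2.5000 ⇒ taut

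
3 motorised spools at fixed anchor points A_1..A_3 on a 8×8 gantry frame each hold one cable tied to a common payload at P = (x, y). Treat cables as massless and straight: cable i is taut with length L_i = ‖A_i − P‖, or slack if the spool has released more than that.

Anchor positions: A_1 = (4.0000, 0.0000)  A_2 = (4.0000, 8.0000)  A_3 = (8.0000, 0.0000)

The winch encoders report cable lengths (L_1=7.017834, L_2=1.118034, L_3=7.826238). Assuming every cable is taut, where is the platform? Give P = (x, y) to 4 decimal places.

(4.5000, 7.0000)

circle eqns → linear via eq_j − eq_1; set c_j = A_j·A_j − L_j²
c_1 = 16.0000+0.0000−49.2500 = -33.2500
0.0000·x − 16.0000·y = c_1−c_2 = -112.0000
-8.0000·x + 0.0000·y = c_1−c_3 = -36.0000
solve first two rows → x=4.5000, y=7.0000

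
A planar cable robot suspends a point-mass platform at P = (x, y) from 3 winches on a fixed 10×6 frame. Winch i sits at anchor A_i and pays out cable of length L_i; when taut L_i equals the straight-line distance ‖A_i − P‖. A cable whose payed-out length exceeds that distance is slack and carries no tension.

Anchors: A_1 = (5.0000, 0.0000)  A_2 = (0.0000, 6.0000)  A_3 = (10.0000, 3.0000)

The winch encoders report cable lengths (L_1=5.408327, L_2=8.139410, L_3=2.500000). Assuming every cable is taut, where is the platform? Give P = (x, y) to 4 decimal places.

(8.0000, 4.5000)

circle eqns → linear via eq_j − eq_1; set k_j = A_j·A_j − L_j²
k_1 = 25.0000+0.0000−29.2500 = -4.2500
10.0000·x − 12.0000·y = k_1−k_2 = 26.0000
-10.0000·x − 6.0000·y = k_1−k_3 = -107.0000
solve first two rows → x=8.0000, y=4.5000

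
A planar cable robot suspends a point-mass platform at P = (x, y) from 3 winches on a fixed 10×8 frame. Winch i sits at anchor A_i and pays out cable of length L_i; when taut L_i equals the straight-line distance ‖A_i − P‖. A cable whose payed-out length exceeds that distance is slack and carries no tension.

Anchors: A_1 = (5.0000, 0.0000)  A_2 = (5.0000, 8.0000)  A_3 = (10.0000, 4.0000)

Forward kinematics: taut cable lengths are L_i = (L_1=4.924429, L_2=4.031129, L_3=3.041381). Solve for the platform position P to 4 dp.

each cable: (A_i−P)·(A_i−P) = L_i²; let q_i = ‖A_i‖²−L_i²
q_1 = 25.0000+0.0000−24.2500 = 0.7500
row 1: 0.0000x − 16.0000y = -72.0000  (q_2=72.7500)
row 2: -10.0000x − 8.0000y = -106.0000  (q_3=106.7500)
Cramer on rows 1–2 → x = 7.0000, y = 4.5000

(7.0000, 4.5000)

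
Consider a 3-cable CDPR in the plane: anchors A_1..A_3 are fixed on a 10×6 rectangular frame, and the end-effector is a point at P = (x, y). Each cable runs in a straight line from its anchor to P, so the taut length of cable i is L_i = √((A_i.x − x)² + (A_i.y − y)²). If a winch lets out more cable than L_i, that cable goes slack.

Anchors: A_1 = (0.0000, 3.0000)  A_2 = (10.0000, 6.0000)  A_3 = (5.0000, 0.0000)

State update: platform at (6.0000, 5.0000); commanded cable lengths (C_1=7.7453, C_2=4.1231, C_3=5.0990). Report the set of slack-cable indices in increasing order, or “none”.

1

cable 1: L_1 = ‖A_1−P‖ = 6.3246;  C_1 = 7.7453 → slack
cable 2: L_2 = ‖A_2−P‖ = 4.1231;  C_2 = 4.1231 → taut
cable 3: L_3 = ‖A_3−P‖ = 5.0990;  C_3 = 5.0990 → taut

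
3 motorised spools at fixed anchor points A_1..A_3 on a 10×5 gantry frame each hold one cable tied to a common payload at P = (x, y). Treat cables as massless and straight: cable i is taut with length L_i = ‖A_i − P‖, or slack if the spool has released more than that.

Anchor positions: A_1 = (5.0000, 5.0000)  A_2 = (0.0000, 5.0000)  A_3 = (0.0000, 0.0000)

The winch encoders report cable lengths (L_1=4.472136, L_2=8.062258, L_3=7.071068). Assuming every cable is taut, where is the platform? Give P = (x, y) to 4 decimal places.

circle eqns → linear via eq_j − eq_1; set k_j = A_j·A_j − L_j²
k_1 = 25.0000+25.0000−20.0000 = 30.0000
10.0000·x + 0.0000·y = k_1−k_2 = 70.0000
10.0000·x + 10.0000·y = k_1−k_3 = 80.0000
solve first two rows → x=7.0000, y=1.0000

(7.0000, 1.0000)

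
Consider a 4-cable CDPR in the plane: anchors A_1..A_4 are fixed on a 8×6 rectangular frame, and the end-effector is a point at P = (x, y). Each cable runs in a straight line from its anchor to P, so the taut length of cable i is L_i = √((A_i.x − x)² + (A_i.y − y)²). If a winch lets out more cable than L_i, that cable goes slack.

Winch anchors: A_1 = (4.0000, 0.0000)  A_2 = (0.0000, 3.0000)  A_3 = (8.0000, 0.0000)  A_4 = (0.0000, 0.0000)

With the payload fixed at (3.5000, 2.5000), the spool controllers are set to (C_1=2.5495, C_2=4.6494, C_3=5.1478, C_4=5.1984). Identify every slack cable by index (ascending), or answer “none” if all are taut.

i=1: geometric 2.5495 vs commanded 2.5495 ⇒ taut
i=2: geometric 3.5355 vs commanded 4.6494 ⇒ slack
i=3: geometric 5.1478 vs commanded 5.1478 ⇒ taut
i=4: geometric 4.3012 vs commanded 5.1984 ⇒ slack

2, 4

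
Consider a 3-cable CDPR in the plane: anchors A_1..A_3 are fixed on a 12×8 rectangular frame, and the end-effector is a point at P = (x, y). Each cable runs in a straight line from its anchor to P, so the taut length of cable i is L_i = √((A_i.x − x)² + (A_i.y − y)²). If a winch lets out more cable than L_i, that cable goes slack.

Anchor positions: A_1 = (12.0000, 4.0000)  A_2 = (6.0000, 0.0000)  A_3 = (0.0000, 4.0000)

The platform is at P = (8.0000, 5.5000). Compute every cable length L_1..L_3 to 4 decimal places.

(4.2720, 5.8523, 8.1394)

L_1: Δ = A_1−P = (4.0000, -1.5000) → ‖Δ‖ = √18.2500 = 4.2720
L_2: Δ = A_2−P = (-2.0000, -5.5000) → ‖Δ‖ = √34.2500 = 5.8523
L_3: Δ = A_3−P = (-8.0000, -1.5000) → ‖Δ‖ = √66.2500 = 8.1394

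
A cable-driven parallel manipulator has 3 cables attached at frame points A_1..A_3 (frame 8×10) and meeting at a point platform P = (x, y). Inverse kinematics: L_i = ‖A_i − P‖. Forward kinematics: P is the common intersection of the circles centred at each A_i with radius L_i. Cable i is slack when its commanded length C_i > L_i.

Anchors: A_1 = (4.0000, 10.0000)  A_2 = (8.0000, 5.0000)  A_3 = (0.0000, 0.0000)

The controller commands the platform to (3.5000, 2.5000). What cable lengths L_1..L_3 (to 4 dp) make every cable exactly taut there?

(7.5166, 5.1478, 4.3012)

L_1 = √((4.0000−3.5000)² + (10.0000−2.5000)²) = 7.5166
L_2 = √((8.0000−3.5000)² + (5.0000−2.5000)²) = 5.1478
L_3 = √((0.0000−3.5000)² + (0.0000−2.5000)²) = 4.3012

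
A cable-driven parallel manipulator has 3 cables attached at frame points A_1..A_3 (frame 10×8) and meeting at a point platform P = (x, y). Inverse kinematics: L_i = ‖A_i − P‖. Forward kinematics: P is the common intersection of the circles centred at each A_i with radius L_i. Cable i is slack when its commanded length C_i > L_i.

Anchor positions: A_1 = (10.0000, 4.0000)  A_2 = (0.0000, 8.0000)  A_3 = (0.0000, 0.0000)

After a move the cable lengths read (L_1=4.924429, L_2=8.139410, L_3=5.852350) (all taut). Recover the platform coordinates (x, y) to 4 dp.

circle eqns → linear via eq_j − eq_1; set q_j = A_j·A_j − L_j²
q_1 = 100.0000+16.0000−24.2500 = 91.7500
20.0000·x − 8.0000·y = q_1−q_2 = 94.0000
20.0000·x + 8.0000·y = q_1−q_3 = 126.0000
solve first two rows → x=5.5000, y=2.0000

(5.5000, 2.0000)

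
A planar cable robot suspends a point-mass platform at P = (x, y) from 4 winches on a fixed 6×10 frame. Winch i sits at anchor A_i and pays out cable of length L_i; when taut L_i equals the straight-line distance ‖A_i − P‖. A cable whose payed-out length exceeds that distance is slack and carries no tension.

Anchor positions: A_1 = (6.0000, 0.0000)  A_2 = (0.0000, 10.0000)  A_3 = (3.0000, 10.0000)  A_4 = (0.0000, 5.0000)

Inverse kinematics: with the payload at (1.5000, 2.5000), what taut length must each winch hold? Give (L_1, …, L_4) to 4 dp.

(5.1478, 7.6485, 7.6485, 2.9155)

L_1 = √((6.0000−1.5000)² + (0.0000−2.5000)²) = 5.1478
L_2 = √((0.0000−1.5000)² + (10.0000−2.5000)²) = 7.6485
L_3 = √((3.0000−1.5000)² + (10.0000−2.5000)²) = 7.6485
L_4 = √((0.0000−1.5000)² + (5.0000−2.5000)²) = 2.9155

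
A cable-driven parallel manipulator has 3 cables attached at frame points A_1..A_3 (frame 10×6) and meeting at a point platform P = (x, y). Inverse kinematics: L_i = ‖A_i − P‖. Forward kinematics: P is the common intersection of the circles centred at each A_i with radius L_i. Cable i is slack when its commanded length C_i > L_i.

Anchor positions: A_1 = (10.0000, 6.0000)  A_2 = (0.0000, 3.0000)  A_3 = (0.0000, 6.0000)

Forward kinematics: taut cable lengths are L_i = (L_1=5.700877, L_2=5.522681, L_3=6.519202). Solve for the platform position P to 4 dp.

(5.5000, 2.5000)

circle eqns → linear via eq_j − eq_1; set q_j = A_j·A_j − L_j²
q_1 = 100.0000+36.0000−32.5000 = 103.5000
20.0000·x + 6.0000·y = q_1−q_2 = 125.0000
20.0000·x + 0.0000·y = q_1−q_3 = 110.0000
solve first two rows → x=5.5000, y=2.5000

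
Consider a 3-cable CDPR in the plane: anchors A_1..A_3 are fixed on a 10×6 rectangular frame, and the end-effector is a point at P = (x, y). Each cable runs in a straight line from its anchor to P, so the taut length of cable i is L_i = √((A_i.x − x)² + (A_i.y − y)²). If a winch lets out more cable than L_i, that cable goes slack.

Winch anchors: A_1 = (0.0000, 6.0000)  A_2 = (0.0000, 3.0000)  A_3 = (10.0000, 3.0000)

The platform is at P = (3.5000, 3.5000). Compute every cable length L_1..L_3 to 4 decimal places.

(4.3012, 3.5355, 6.5192)

L_1: Δ = A_1−P = (-3.5000, 2.5000) → ‖Δ‖ = √18.5000 = 4.3012
L_2: Δ = A_2−P = (-3.5000, -0.5000) → ‖Δ‖ = √12.5000 = 3.5355
L_3: Δ = A_3−P = (6.5000, -0.5000) → ‖Δ‖ = √42.5000 = 6.5192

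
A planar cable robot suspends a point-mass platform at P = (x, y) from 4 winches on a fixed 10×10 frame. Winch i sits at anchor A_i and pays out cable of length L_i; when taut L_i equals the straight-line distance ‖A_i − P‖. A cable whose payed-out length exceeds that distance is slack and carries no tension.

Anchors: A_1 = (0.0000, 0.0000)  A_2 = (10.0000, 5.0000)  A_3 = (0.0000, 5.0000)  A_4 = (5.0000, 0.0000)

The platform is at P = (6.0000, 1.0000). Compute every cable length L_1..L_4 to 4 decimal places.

(6.0828, 5.6569, 7.2111, 1.4142)

L_1: Δ = A_1−P = (-6.0000, -1.0000) → ‖Δ‖ = √37.0000 = 6.0828
L_2: Δ = A_2−P = (4.0000, 4.0000) → ‖Δ‖ = √32.0000 = 5.6569
L_3: Δ = A_3−P = (-6.0000, 4.0000) → ‖Δ‖ = √52.0000 = 7.2111
L_4: Δ = A_4−P = (-1.0000, -1.0000) → ‖Δ‖ = √2.0000 = 1.4142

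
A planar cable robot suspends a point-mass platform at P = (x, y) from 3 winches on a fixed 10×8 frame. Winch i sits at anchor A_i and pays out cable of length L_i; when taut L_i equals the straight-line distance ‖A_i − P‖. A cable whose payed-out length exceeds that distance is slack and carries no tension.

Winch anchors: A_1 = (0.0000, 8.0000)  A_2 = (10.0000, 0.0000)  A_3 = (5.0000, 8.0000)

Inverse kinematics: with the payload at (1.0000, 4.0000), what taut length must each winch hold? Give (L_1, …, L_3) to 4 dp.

L_1 = √((0.0000−1.0000)² + (8.0000−4.0000)²) = 4.1231
L_2 = √((10.0000−1.0000)² + (0.0000−4.0000)²) = 9.8489
L_3 = √((5.0000−1.0000)² + (8.0000−4.0000)²) = 5.6569

(4.1231, 9.8489, 5.6569)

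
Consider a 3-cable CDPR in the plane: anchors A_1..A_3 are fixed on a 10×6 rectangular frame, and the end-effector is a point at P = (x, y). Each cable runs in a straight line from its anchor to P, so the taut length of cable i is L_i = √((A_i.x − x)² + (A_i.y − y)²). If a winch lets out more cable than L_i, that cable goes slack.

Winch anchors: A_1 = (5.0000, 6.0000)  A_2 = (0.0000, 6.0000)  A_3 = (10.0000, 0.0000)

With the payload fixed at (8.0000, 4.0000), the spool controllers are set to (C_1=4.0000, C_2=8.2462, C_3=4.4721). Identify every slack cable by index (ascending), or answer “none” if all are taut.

cable 1: √((-3.0000)²+(2.0000)²)=3.6056, C_1=4.0000: slack
cable 2: √((-8.0000)²+(2.0000)²)=8.2462, C_2=8.2462: taut
cable 3: √((2.0000)²+(-4.0000)²)=4.4721, C_3=4.4721: taut

1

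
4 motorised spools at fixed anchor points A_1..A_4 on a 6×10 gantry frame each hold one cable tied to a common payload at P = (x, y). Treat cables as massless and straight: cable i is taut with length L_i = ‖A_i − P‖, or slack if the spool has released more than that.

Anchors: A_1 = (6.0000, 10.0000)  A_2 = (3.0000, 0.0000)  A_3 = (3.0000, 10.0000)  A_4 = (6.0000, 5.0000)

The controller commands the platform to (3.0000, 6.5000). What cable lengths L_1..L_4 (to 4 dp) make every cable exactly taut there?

(4.6098, 6.5000, 3.5000, 3.3541)

L_1 = √((6.0000−3.0000)² + (10.0000−6.5000)²) = 4.6098
L_2 = √((3.0000−3.0000)² + (0.0000−6.5000)²) = 6.5000
L_3 = √((3.0000−3.0000)² + (10.0000−6.5000)²) = 3.5000
L_4 = √((6.0000−3.0000)² + (5.0000−6.5000)²) = 3.3541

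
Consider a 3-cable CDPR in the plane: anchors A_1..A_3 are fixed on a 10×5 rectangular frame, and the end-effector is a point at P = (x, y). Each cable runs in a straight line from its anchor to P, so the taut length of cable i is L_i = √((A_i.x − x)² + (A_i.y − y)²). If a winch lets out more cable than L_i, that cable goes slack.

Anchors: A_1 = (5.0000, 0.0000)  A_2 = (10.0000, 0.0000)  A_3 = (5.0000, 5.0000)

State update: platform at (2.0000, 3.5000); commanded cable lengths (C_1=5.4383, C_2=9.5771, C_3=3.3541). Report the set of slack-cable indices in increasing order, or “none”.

1, 2

i=1: geometric 4.6098 vs commanded 5.4383 ⇒ slack
i=2: geometric 8.7321 vs commanded 9.5771 ⇒ slack
i=3: geometric 3.3541 vs commanded 3.3541 ⇒ taut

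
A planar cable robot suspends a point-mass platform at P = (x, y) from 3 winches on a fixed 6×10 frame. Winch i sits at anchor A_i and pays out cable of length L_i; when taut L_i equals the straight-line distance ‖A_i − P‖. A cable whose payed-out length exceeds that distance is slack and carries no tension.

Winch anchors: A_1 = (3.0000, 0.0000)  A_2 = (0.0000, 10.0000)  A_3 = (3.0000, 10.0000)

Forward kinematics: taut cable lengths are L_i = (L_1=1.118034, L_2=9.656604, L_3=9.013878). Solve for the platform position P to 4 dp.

circle eqns → linear via eq_j − eq_1; set k_j = A_j·A_j − L_j²
k_1 = 9.0000+0.0000−1.2500 = 7.7500
6.0000·x − 20.0000·y = k_1−k_2 = 1.0000
0.0000·x − 20.0000·y = k_1−k_3 = -20.0000
solve first two rows → x=3.5000, y=1.0000

(3.5000, 1.0000)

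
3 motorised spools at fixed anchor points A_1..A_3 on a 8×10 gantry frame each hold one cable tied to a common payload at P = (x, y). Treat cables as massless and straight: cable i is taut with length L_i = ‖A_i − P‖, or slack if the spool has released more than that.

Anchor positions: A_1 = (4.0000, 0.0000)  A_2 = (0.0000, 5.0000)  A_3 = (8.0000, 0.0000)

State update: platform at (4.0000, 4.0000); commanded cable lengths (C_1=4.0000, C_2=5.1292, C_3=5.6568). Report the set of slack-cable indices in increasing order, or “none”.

cable 1: L_1 = ‖A_1−P‖ = 4.0000;  C_1 = 4.0000 → taut
cable 2: L_2 = ‖A_2−P‖ = 4.1231;  C_2 = 5.1292 → slack
cable 3: L_3 = ‖A_3−P‖ = 5.6569;  C_3 = 5.6568 → taut

2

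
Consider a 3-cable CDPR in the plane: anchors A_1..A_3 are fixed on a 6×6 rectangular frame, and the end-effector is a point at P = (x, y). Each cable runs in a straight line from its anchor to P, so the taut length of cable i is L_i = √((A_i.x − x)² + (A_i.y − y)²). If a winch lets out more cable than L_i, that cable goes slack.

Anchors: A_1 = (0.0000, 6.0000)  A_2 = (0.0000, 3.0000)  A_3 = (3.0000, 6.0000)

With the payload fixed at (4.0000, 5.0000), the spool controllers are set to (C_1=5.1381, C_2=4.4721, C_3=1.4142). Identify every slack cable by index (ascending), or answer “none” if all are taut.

cable 1: L_1 = ‖A_1−P‖ = 4.1231;  C_1 = 5.1381 → slack
cable 2: L_2 = ‖A_2−P‖ = 4.4721;  C_2 = 4.4721 → taut
cable 3: L_3 = ‖A_3−P‖ = 1.4142;  C_3 = 1.4142 → taut

1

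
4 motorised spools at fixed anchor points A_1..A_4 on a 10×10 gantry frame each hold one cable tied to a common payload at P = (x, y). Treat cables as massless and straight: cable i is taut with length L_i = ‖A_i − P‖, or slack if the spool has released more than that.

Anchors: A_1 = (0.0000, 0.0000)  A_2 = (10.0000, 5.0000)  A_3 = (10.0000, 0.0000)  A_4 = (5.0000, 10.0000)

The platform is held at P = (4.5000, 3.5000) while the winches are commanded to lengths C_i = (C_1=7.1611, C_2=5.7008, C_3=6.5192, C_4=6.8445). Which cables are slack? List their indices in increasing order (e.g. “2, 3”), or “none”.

1, 4

cable 1: √((-4.5000)²+(-3.5000)²)=5.7009, C_1=7.1611: slack
cable 2: √((5.5000)²+(1.5000)²)=5.7009, C_2=5.7008: taut
cable 3: √((5.5000)²+(-3.5000)²)=6.5192, C_3=6.5192: taut
cable 4: √((0.5000)²+(6.5000)²)=6.5192, C_4=6.8445: slack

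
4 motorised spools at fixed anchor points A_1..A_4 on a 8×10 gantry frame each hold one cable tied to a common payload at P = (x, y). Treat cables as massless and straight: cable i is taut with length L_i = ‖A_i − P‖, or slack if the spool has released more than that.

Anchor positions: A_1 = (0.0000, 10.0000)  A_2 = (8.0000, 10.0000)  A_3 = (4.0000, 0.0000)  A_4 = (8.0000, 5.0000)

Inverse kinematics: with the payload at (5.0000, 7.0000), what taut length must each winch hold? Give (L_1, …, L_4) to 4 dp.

cable 1: Δx=-5.0000, Δy=3.0000; L_1 = √(Δx²+Δy²) = 5.8310
cable 2: Δx=3.0000, Δy=3.0000; L_2 = √(Δx²+Δy²) = 4.2426
cable 3: Δx=-1.0000, Δy=-7.0000; L_3 = √(Δx²+Δy²) = 7.0711
cable 4: Δx=3.0000, Δy=-2.0000; L_4 = √(Δx²+Δy²) = 3.6056

(5.8310, 4.2426, 7.0711, 3.6056)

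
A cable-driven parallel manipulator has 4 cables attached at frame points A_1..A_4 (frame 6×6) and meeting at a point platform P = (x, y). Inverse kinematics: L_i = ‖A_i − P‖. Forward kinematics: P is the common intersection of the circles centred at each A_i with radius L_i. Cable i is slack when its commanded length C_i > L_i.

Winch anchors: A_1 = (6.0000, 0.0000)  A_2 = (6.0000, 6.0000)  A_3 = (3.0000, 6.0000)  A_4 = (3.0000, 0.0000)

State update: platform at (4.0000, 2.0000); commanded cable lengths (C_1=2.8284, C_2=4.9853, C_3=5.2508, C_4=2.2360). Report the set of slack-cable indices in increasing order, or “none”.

cable 1: √((2.0000)²+(-2.0000)²)=2.8284, C_1=2.8284: taut
cable 2: √((2.0000)²+(4.0000)²)=4.4721, C_2=4.9853: slack
cable 3: √((-1.0000)²+(4.0000)²)=4.1231, C_3=5.2508: slack
cable 4: √((-1.0000)²+(-2.0000)²)=2.2361, C_4=2.2360: taut

2, 3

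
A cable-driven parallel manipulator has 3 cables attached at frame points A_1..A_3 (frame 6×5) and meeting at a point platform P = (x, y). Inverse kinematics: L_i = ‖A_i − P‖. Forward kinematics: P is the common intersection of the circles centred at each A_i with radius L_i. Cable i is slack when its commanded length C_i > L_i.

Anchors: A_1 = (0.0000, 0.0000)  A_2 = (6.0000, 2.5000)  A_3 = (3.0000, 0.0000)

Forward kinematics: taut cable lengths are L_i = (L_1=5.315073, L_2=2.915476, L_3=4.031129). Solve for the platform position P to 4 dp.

circle eqns → linear via eq_j − eq_1; set k_j = A_j·A_j − L_j²
k_1 = 0.0000+0.0000−28.2500 = -28.2500
-12.0000·x − 5.0000·y = k_1−k_2 = -62.0000
-6.0000·x + 0.0000·y = k_1−k_3 = -21.0000
solve first two rows → x=3.5000, y=4.0000

(3.5000, 4.0000)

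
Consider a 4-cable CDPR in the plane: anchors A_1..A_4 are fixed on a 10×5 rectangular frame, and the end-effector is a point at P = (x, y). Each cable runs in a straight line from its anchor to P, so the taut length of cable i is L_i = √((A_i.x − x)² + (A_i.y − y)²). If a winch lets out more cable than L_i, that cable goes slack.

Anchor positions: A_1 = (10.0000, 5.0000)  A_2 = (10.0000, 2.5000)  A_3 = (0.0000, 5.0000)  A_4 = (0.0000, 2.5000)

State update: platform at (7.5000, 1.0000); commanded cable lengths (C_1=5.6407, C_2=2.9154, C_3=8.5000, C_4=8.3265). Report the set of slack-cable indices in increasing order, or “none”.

1, 4

i=1: geometric 4.7170 vs commanded 5.6407 ⇒ slack
i=2: geometric 2.9155 vs commanded 2.9154 ⇒ taut
i=3: geometric 8.5000 vs commanded 8.5000 ⇒ taut
i=4: geometric 7.6485 vs commanded 8.3265 ⇒ slack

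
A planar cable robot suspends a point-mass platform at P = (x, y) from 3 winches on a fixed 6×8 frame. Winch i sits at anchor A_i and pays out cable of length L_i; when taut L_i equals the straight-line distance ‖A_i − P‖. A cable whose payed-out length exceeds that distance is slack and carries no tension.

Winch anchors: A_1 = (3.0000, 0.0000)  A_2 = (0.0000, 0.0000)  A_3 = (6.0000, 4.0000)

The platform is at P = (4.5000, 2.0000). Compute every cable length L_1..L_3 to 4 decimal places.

(2.5000, 4.9244, 2.5000)

L_1 = √((3.0000−4.5000)² + (0.0000−2.0000)²) = 2.5000
L_2 = √((0.0000−4.5000)² + (0.0000−2.0000)²) = 4.9244
L_3 = √((6.0000−4.5000)² + (4.0000−2.0000)²) = 2.5000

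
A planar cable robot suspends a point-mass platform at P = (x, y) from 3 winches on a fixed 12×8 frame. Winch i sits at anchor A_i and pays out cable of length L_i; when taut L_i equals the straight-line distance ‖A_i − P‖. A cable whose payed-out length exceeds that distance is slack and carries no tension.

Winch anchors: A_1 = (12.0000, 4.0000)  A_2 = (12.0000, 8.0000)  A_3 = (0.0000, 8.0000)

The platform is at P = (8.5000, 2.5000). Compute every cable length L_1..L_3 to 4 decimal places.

cable 1: Δx=3.5000, Δy=1.5000; L_1 = √(Δx²+Δy²) = 3.8079
cable 2: Δx=3.5000, Δy=5.5000; L_2 = √(Δx²+Δy²) = 6.5192
cable 3: Δx=-8.5000, Δy=5.5000; L_3 = √(Δx²+Δy²) = 10.1242

(3.8079, 6.5192, 10.1242)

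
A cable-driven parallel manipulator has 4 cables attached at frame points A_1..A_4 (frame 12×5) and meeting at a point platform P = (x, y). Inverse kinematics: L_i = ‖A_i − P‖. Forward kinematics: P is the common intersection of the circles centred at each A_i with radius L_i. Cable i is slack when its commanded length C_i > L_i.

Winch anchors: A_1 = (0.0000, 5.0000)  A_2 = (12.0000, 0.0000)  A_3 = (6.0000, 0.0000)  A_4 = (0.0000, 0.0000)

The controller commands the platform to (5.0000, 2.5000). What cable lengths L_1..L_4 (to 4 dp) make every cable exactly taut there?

(5.5902, 7.4330, 2.6926, 5.5902)

cable 1: Δx=-5.0000, Δy=2.5000; L_1 = √(Δx²+Δy²) = 5.5902
cable 2: Δx=7.0000, Δy=-2.5000; L_2 = √(Δx²+Δy²) = 7.4330
cable 3: Δx=1.0000, Δy=-2.5000; L_3 = √(Δx²+Δy²) = 2.6926
cable 4: Δx=-5.0000, Δy=-2.5000; L_4 = √(Δx²+Δy²) = 5.5902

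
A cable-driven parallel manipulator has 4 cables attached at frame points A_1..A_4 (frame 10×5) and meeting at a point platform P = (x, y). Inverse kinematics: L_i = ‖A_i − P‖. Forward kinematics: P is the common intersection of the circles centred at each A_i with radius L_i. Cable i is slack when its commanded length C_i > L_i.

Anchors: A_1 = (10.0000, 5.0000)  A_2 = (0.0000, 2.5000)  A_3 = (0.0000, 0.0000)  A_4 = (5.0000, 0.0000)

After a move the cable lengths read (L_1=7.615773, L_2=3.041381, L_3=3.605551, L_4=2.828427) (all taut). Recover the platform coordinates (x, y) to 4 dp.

(3.0000, 2.0000)

expand ‖A_i−P‖²=L_i² and subtract eq 1 (q_i ≔ ‖A_i‖²−L_i²)
q_1 = 100.0000+25.0000−58.0000 = 67.0000
eq1−eq2 → [20.0000  5.0000]·P = 70.0000
eq1−eq3 → [20.0000  10.0000]·P = 80.0000
eq1−eq4 → [10.0000  10.0000]·P = 50.0000
2×2 solve → P = (3.0000, 2.0000)
check cable 4: ‖A_4−P‖² = 8.0000 ≈ L_4² = 8.0000 ✓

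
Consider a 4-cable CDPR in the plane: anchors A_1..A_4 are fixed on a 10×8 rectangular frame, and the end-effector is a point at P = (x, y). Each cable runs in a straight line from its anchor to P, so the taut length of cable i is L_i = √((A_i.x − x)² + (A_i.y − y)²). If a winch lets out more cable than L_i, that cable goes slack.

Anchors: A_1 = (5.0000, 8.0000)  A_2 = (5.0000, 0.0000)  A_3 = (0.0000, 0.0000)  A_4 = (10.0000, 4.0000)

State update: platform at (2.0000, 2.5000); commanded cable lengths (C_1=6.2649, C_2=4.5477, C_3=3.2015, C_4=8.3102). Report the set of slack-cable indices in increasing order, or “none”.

2, 4

cable 1: √((3.0000)²+(5.5000)²)=6.2650, C_1=6.2649: taut
cable 2: √((3.0000)²+(-2.5000)²)=3.9051, C_2=4.5477: slack
cable 3: √((-2.0000)²+(-2.5000)²)=3.2016, C_3=3.2015: taut
cable 4: √((8.0000)²+(1.5000)²)=8.1394, C_4=8.3102: slack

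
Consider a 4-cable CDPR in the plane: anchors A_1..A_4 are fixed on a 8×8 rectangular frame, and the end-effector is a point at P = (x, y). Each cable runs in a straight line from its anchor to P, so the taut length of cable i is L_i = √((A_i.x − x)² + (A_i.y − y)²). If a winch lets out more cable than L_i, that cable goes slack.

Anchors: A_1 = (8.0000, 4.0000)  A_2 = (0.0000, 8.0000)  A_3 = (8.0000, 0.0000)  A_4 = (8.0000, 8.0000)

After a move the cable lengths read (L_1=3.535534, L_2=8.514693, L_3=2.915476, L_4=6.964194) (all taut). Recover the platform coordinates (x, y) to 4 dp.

circle eqns → linear via eq_j − eq_1; set c_j = A_j·A_j − L_j²
c_1 = 64.0000+16.0000−12.5000 = 67.5000
16.0000·x − 8.0000·y = c_1−c_2 = 76.0000
0.0000·x + 8.0000·y = c_1−c_3 = 12.0000
0.0000·x − 8.0000·y = c_1−c_4 = -12.0000
solve first two rows → x=5.5000, y=1.5000
check cable 4: ‖A_4−P‖² = 48.5000 ≈ L_4² = 48.5000 ✓

(5.5000, 1.5000)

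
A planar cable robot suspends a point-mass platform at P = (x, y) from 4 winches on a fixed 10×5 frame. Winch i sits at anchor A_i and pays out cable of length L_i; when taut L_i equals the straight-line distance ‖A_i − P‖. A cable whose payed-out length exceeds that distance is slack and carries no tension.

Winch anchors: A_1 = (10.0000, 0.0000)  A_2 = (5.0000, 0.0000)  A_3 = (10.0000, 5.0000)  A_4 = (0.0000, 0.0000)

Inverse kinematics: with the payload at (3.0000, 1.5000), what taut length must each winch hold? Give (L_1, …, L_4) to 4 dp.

(7.1589, 2.5000, 7.8262, 3.3541)

L_1 = √((10.0000−3.0000)² + (0.0000−1.5000)²) = 7.1589
L_2 = √((5.0000−3.0000)² + (0.0000−1.5000)²) = 2.5000
L_3 = √((10.0000−3.0000)² + (5.0000−1.5000)²) = 7.8262
L_4 = √((0.0000−3.0000)² + (0.0000−1.5000)²) = 3.3541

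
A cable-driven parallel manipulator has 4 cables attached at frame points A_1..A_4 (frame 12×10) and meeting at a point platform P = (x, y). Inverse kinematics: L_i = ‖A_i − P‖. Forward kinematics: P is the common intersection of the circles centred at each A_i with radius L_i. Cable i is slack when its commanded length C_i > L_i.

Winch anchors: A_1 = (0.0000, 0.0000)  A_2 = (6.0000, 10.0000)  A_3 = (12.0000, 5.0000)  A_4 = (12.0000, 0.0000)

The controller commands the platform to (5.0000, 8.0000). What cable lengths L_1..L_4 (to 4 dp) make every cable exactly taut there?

cable 1: Δx=-5.0000, Δy=-8.0000; L_1 = √(Δx²+Δy²) = 9.4340
cable 2: Δx=1.0000, Δy=2.0000; L_2 = √(Δx²+Δy²) = 2.2361
cable 3: Δx=7.0000, Δy=-3.0000; L_3 = √(Δx²+Δy²) = 7.6158
cable 4: Δx=7.0000, Δy=-8.0000; L_4 = √(Δx²+Δy²) = 10.6301

(9.4340, 2.2361, 7.6158, 10.6301)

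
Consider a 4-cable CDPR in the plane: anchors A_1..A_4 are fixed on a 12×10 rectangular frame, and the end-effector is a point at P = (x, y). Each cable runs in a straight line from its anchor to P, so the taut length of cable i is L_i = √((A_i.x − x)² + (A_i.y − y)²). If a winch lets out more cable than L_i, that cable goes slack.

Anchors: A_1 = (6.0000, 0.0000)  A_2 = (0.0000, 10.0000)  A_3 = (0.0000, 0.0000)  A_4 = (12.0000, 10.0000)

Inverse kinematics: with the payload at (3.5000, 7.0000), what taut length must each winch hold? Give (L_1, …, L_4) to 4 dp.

(7.4330, 4.6098, 7.8262, 9.0139)

L_1: Δ = A_1−P = (2.5000, -7.0000) → ‖Δ‖ = √55.2500 = 7.4330
L_2: Δ = A_2−P = (-3.5000, 3.0000) → ‖Δ‖ = √21.2500 = 4.6098
L_3: Δ = A_3−P = (-3.5000, -7.0000) → ‖Δ‖ = √61.2500 = 7.8262
L_4: Δ = A_4−P = (8.5000, 3.0000) → ‖Δ‖ = √81.2500 = 9.0139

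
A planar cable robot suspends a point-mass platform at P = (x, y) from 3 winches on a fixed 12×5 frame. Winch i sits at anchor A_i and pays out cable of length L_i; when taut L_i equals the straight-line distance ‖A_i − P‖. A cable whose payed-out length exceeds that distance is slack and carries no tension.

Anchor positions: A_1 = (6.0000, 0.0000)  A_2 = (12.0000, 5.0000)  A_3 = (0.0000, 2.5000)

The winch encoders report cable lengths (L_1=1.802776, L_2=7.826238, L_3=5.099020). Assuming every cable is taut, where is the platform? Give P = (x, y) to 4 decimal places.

circle eqns → linear via eq_j − eq_1; set c_j = A_j·A_j − L_j²
c_1 = 36.0000+0.0000−3.2500 = 32.7500
-12.0000·x − 10.0000·y = c_1−c_2 = -75.0000
12.0000·x − 5.0000·y = c_1−c_3 = 52.5000
solve first two rows → x=5.0000, y=1.5000

(5.0000, 1.5000)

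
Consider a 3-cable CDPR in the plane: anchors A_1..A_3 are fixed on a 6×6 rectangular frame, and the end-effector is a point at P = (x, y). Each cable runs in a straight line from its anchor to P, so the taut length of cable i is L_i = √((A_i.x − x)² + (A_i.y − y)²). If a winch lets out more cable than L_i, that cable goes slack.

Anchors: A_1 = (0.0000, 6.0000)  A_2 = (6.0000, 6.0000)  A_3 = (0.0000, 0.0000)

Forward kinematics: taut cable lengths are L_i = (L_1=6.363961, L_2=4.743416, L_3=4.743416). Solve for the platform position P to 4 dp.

(4.5000, 1.5000)

expand ‖A_i−P‖²=L_i² and subtract eq 1 (q_i ≔ ‖A_i‖²−L_i²)
q_1 = 0.0000+36.0000−40.5000 = -4.5000
eq1−eq2 → [-12.0000  0.0000]·P = -54.0000
eq1−eq3 → [0.0000  12.0000]·P = 18.0000
2×2 solve → P = (4.5000, 1.5000)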